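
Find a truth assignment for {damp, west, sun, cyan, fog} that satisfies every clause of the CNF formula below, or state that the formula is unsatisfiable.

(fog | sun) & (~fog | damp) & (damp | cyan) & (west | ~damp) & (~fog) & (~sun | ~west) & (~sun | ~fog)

The clause (~fog) is unit, so fog = 0.
The clause (sun) is unit, so sun = 1.
The clause (~west) is unit, so west = 0.
The clause (~damp) is unit, so damp = 0.
The clause (cyan) is unit, so cyan = 1.
All clauses are satisfied.

damp=0, west=0, sun=1, cyan=1, fog=0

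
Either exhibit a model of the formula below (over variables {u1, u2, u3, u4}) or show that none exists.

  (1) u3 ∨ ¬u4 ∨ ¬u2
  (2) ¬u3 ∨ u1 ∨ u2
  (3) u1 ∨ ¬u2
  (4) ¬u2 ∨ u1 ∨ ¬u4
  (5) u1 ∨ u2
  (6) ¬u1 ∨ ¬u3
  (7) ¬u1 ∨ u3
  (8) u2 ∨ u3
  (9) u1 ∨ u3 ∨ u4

Case u1 = True:
The clause (¬u3) is unit, so u3 = False.
That conflicts with the unit clause (u3).
Undo u1 and try u1 = False.
The clause (¬u2) is unit, so u2 = False.
That conflicts with the unit clause (u2).
Both values of u1 lead to a conflict.

UNSATISFIABLE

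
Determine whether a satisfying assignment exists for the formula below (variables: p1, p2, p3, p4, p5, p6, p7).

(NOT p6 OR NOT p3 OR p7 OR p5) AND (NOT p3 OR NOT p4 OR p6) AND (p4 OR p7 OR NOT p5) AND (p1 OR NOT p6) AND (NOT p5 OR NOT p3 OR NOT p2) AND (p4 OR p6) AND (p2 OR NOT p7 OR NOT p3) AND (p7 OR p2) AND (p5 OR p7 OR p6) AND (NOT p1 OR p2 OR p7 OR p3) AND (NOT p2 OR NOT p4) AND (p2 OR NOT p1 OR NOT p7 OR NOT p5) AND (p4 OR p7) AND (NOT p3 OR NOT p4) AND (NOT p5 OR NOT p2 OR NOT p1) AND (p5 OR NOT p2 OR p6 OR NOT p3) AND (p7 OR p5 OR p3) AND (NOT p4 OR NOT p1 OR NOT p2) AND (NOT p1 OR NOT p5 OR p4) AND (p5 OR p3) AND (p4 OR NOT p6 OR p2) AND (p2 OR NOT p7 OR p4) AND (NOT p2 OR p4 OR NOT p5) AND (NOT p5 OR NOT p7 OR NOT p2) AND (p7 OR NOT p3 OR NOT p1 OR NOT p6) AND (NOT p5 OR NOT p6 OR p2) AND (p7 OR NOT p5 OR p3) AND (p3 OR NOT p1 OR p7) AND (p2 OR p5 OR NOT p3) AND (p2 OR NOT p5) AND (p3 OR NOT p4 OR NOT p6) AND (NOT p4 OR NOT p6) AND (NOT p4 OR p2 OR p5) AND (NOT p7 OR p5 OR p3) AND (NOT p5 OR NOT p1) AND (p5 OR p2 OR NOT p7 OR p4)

Satisfiable

Try p1 = true.
From the singleton clause (NOT p5), p5 = false.
From the singleton clause (p3), p3 = true.
From the singleton clause (NOT p4), p4 = false.
From the singleton clause (p6), p6 = true.
From the singleton clause (p7), p7 = true.
From the singleton clause (p2), p2 = true.
All clauses are satisfied.
A satisfying assignment: p1: true, p2: true, p3: true, p4: false, p5: false, p6: true, p7: true.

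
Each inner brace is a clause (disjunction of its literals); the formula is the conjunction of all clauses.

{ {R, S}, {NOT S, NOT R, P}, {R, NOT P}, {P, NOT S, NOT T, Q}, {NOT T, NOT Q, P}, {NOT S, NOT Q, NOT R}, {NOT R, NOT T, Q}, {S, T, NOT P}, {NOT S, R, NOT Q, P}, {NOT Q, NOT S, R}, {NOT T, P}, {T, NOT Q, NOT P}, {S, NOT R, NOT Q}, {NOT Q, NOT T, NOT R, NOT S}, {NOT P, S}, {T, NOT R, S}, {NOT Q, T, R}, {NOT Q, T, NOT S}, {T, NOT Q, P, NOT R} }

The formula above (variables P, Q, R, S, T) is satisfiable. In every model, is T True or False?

Suppose T = true.
The clause (P) is unit, so P = true.
The clause (R) is unit, so R = true.
The clause (Q) is unit, so Q = true.
The clause (NOT S) is unit, so S = false.
Now (S) is unsatisfied and unit — conflict.
So every satisfying assignment has T = False.

False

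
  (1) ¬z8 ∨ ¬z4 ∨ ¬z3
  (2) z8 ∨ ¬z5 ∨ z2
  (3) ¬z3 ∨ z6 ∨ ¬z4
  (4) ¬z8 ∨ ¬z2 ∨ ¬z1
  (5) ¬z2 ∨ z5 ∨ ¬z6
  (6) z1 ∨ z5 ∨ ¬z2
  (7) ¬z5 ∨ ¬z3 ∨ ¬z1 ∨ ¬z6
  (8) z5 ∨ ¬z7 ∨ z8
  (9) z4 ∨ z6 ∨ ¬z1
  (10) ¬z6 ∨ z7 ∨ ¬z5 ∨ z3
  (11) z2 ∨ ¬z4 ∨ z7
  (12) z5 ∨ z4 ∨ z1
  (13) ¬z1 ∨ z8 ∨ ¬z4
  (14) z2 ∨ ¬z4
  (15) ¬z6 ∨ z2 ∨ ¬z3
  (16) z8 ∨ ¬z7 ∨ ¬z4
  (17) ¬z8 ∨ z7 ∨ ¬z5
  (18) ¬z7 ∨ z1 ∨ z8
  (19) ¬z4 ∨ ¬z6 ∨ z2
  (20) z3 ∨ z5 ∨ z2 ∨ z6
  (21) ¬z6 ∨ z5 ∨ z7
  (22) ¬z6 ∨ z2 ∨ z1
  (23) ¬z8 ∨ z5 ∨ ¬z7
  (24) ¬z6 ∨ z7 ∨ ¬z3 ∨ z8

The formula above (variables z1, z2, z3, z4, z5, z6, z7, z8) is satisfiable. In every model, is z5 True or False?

Suppose z5 = False.
Case z2 = False:
The clause (¬z4) is unit, so z4 = False.
The clause (z1) is unit, so z1 = True.
The clause (z6) is unit, so z6 = True.
The clause (¬z3) is unit, so z3 = False.
The clause (z7) is unit, so z7 = True.
The clause (z8) is unit, so z8 = True.
But (¬z8) is also a unit clause — contradiction.
So z2 must be the other value — set z2 = True.
The clause (¬z6) is unit, so z6 = False.
The clause (z1) is unit, so z1 = True.
The clause (¬z8) is unit, so z8 = False.
The clause (¬z7) is unit, so z7 = False.
The clause (z4) is unit, so z4 = True.
But (¬z4) is also a unit clause — contradiction.
Neither z2 = True nor z2 = False works.
So every satisfying assignment has z5 = True.

True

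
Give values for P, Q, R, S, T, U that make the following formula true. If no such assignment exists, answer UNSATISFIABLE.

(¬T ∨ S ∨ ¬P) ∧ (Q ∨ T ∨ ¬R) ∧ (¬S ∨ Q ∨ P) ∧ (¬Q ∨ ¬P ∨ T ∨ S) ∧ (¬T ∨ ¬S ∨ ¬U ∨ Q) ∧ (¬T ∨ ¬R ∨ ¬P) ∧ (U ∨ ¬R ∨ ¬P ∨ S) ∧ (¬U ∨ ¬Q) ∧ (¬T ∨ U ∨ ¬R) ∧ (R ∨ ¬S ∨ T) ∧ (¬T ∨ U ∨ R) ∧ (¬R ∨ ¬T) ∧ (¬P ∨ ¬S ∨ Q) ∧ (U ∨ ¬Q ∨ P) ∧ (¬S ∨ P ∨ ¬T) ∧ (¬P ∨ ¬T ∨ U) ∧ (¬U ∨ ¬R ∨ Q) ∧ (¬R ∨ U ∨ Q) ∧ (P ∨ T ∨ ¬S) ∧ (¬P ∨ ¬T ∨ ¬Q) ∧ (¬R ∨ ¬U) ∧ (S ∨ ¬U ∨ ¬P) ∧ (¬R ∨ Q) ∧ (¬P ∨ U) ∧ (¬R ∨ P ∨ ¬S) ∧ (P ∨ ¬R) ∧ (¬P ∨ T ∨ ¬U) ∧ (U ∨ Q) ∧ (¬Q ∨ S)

Suppose U = True.
The clause (¬Q) is unit, so Q = False.
The clause (¬R) is unit, so R = False.
Suppose S = False.
The clause (¬P) is unit, so P = False.
Every clause is now satisfied; T is unconstrained.

P ↦ False, Q ↦ False, R ↦ False, S ↦ False, T ↦ False, U ↦ True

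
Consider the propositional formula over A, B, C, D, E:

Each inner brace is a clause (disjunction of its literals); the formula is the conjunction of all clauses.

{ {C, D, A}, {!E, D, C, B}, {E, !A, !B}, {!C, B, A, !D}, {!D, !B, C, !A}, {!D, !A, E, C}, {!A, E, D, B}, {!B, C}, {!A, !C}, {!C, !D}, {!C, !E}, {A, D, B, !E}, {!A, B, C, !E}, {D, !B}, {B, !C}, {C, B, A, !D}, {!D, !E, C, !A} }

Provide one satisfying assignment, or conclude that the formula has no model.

Suppose B = false.
From the singleton clause (!C), C = false.
Suppose D = true.
From the singleton clause (A), A = true.
From the singleton clause (E), E = true.
That conflicts with the unit clause (!E).
That branch fails; take D = false instead.
From the singleton clause (A), A = true.
From the singleton clause (!E), E = false.
That conflicts with the unit clause (E).
Either choice for D ends in contradiction.
That branch fails; take B = true instead.
From the singleton clause (C), C = true.
From the singleton clause (!A), A = false.
From the singleton clause (!D), D = false.
That conflicts with the unit clause (D).
Either choice for B ends in contradiction.

UNSATISFIABLE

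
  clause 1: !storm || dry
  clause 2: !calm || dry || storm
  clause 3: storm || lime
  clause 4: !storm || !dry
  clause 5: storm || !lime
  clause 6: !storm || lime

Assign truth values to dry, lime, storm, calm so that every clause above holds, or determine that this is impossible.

UNSATISFIABLE

Case storm = false:
From the singleton clause (lime), lime = true.
But (!lime) is also a unit clause — contradiction.
Backtrack on storm: now try storm = true.
From the singleton clause (dry), dry = true.
But (!dry) is also a unit clause — contradiction.
Neither storm = true nor storm = false works.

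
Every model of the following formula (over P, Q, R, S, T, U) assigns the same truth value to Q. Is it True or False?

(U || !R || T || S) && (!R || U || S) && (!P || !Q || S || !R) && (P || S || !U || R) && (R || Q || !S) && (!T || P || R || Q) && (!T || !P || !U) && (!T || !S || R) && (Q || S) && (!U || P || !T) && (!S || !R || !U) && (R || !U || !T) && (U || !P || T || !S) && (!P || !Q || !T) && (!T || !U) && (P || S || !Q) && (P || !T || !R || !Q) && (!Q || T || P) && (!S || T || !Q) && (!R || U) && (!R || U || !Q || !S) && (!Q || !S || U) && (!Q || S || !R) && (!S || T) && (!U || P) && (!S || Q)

Suppose Q = false.
The clause (S) is unit, so S = true.
That conflicts with the unit clause (!S).
So every satisfying assignment has Q = True.

True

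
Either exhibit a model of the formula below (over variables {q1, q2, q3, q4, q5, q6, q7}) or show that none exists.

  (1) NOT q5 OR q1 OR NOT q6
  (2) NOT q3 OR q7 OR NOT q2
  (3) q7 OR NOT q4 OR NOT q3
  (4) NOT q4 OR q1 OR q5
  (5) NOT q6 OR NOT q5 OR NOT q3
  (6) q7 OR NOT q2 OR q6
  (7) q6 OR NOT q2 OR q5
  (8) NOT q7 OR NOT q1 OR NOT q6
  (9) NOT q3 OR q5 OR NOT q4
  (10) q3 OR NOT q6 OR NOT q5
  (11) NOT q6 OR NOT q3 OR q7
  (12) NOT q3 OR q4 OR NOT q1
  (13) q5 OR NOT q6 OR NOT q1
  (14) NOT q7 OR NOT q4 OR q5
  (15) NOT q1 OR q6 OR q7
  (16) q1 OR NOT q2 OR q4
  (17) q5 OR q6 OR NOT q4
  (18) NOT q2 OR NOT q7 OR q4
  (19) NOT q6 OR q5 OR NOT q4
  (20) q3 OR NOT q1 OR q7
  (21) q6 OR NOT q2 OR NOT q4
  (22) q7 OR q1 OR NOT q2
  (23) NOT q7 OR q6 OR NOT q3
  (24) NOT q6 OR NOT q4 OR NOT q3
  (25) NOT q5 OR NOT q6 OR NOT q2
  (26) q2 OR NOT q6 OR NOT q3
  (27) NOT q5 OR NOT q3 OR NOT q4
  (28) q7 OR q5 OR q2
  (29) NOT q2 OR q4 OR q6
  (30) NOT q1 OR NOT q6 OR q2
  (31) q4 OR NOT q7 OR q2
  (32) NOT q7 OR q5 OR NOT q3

q1 ↦ false; q2 ↦ false; q3 ↦ true; q4 ↦ false; q5 ↦ true; q6 ↦ false; q7 ↦ false

Case q5 = true:
Case q1 = false:
The clause (NOT q6) is unit, so q6 = false.
Case q7 = false:
The clause (NOT q2) is unit, so q2 = false.
Case q4 = false:
Every clause is now satisfied; q3 is unconstrained.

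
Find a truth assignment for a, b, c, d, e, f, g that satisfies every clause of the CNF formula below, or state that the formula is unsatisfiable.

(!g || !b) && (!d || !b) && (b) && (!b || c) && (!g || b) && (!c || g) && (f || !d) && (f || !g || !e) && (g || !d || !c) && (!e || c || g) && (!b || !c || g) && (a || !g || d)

The clause (b) is unit, so b = true.
The clause (!g) is unit, so g = false.
The clause (!d) is unit, so d = false.
The clause (c) is unit, so c = true.
That conflicts with the unit clause (!c).

UNSATISFIABLE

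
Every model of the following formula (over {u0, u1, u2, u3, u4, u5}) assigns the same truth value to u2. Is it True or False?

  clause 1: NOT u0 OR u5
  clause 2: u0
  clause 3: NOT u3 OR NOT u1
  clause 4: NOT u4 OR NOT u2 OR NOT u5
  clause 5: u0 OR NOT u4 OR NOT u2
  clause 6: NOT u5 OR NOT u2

False

Suppose u2 = true.
Unit clause (u0) forces u0 = true.
Unit clause (u5) forces u5 = true.
Now (NOT u5) is unsatisfied and unit — conflict.
So every satisfying assignment has u2 = False.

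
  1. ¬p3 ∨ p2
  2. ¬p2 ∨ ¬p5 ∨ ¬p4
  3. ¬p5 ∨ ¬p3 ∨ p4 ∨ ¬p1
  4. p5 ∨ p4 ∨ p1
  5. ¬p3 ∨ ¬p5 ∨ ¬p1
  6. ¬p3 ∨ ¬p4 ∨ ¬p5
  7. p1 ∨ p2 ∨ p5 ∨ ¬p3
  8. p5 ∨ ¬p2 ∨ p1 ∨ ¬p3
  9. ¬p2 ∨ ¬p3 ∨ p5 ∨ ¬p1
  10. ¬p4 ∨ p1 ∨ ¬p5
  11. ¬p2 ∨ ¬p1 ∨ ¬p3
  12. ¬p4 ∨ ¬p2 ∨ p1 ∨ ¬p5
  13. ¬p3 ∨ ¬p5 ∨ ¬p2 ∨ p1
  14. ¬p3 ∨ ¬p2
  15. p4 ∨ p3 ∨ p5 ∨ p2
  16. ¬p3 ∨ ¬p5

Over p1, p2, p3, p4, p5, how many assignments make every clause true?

10

There are 2^5 = 32 truth assignments over (p1, p2, p3, p4, p5).
Split on p3. With p3 = True, the clauses containing p3 are satisfied and ¬p3 drops from the rest; 0 of the 2^4 = 16 assignments to the other variables satisfy what remains.
With p3 = False, by the same count on the reduced clause set, 10 assignments work.
(One model: p1=F, p2=F, p3=F, p4=F, p5=T.)
Total: 0 + 10 = 10.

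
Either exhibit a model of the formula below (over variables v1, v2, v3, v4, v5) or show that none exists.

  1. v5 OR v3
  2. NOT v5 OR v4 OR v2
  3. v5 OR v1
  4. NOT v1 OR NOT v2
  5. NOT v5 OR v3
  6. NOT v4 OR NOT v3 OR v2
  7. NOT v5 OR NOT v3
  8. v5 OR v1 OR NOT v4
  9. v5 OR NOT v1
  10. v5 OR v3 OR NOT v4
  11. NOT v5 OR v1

Try v5 = true.
(v3) alone gives v3 = true.
That conflicts with the unit clause (NOT v3).
Backtrack on v5: now try v5 = false.
(v3) alone gives v3 = true.
(v1) alone gives v1 = true.
That conflicts with the unit clause (NOT v1).
Either choice for v5 ends in contradiction.

UNSATISFIABLE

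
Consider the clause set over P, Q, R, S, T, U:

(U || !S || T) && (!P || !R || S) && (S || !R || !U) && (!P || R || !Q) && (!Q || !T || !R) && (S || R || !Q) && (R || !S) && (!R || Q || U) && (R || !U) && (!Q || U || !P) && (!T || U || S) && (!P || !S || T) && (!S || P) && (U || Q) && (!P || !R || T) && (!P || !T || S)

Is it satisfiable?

Yes

Branch on R: set R = true.
Branch on P: set P = true.
From the singleton clause (S), S = true.
From the singleton clause (T), T = true.
From the singleton clause (!Q), Q = false.
From the singleton clause (U), U = true.
All clauses are satisfied.
A satisfying assignment: P ↦ true, Q ↦ false, R ↦ true, S ↦ true, T ↦ true, U ↦ true.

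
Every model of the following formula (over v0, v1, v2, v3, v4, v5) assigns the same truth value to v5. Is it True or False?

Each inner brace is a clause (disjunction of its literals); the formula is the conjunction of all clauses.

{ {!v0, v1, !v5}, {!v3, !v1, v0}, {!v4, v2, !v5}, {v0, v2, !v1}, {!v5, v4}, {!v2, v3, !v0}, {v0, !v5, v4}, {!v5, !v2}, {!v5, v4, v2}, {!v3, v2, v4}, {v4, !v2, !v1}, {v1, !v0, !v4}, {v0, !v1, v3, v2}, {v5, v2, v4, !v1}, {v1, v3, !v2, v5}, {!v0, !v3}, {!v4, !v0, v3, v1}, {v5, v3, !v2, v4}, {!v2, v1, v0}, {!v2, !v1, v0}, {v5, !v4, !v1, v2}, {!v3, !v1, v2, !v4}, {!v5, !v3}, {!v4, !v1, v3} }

False

Suppose v5 = true.
The clause (v4) is unit, so v4 = true.
The clause (v2) is unit, so v2 = true.
That conflicts with the unit clause (!v2).
So every satisfying assignment has v5 = False.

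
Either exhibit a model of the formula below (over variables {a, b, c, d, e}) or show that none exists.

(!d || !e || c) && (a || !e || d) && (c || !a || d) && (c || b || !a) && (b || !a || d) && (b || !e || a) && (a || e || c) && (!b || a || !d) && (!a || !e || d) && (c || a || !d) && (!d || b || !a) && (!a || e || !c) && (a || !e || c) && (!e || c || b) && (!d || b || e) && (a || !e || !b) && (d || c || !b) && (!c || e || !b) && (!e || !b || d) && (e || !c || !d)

a: true; b: true; c: true; d: true; e: true

Branch on d: set d = true.
Branch on e: set e = true.
Unit clause (c) forces c = true.
Branch on b: set b = true.
Unit clause (a) forces a = true.
Every clause now holds.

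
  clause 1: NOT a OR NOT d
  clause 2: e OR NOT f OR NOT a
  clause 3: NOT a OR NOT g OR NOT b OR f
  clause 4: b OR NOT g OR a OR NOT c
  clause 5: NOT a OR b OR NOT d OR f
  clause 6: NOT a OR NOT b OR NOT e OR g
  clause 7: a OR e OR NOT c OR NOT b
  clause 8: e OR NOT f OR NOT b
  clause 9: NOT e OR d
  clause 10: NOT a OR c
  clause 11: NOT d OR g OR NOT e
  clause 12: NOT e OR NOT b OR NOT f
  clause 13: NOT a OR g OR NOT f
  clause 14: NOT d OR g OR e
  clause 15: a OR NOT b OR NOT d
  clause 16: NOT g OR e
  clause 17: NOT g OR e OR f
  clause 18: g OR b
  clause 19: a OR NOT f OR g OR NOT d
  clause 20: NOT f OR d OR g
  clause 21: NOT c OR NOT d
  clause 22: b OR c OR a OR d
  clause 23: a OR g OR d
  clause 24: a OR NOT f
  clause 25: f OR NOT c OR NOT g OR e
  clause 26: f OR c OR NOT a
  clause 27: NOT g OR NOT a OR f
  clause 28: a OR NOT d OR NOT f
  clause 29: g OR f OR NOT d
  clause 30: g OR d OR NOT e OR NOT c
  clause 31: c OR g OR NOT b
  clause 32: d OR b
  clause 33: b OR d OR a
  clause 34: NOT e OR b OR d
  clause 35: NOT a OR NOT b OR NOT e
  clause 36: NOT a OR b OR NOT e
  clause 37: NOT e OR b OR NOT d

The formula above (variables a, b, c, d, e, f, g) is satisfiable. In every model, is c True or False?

True

Suppose c = false.
From the singleton clause (NOT a), a = false.
From the singleton clause (NOT f), f = false.
Try e = false.
From the singleton clause (NOT g), g = false.
From the singleton clause (NOT d), d = false.
But (d) is also a unit clause — contradiction.
Backtrack on e: now try e = true.
From the singleton clause (d), d = true.
From the singleton clause (g), g = true.
From the singleton clause (NOT b), b = false.
But (b) is also a unit clause — contradiction.
Neither e = true nor e = false works.
So every satisfying assignment has c = True.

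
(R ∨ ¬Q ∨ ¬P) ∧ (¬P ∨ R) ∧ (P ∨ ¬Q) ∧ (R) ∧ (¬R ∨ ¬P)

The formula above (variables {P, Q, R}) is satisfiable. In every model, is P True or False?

False

Suppose P = True.
Unit clause (R) forces R = True.
But (¬R) is also a unit clause — contradiction.
So every satisfying assignment has P = False.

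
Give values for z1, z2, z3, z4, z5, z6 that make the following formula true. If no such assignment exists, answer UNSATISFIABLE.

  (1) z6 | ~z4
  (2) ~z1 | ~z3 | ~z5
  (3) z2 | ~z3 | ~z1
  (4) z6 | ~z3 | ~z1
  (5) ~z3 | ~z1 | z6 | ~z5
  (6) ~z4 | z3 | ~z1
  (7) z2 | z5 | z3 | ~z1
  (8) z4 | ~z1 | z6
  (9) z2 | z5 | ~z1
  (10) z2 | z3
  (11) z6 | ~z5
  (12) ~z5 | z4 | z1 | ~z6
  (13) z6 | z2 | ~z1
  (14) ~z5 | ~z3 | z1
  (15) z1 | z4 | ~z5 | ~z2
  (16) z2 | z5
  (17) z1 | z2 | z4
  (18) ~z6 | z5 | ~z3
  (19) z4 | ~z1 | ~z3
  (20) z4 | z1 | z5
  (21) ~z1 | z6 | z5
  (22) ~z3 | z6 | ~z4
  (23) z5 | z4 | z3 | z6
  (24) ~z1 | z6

Branch on z6: set z6 = 1.
Branch on z2: set z2 = 1.
Branch on z5: set z5 = 0.
Unit clause (~z3) forces z3 = 0.
Branch on z4: set z4 = 1.
Unit clause (~z1) forces z1 = 0.
Every clause now holds.

z1 ↦ 0, z2 ↦ 1, z3 ↦ 0, z4 ↦ 1, z5 ↦ 0, z6 ↦ 1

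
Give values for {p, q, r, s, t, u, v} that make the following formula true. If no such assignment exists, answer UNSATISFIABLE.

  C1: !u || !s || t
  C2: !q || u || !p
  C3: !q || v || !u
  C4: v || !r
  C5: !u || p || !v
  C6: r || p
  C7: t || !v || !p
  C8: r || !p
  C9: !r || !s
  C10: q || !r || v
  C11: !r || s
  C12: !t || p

Case v = true:
Case u = false:
Case q = false:
Case r = true:
(!s) alone gives s = false.
Now (s) is unsatisfied and unit — conflict.
Undo r and try r = false.
(p) alone gives p = true.
Now (!p) is unsatisfied and unit — conflict.
Either choice for r ends in contradiction.
Undo q and try q = true.
(!p) alone gives p = false.
(r) alone gives r = true.
(!s) alone gives s = false.
Now (s) is unsatisfied and unit — conflict.
Either choice for q ends in contradiction.
Undo u and try u = true.
(p) alone gives p = true.
(t) alone gives t = true.
(r) alone gives r = true.
(!s) alone gives s = false.
Now (s) is unsatisfied and unit — conflict.
Either choice for u ends in contradiction.
Undo v and try v = false.
(!r) alone gives r = false.
(p) alone gives p = true.
Now (!p) is unsatisfied and unit — conflict.
Either choice for v ends in contradiction.

UNSATISFIABLE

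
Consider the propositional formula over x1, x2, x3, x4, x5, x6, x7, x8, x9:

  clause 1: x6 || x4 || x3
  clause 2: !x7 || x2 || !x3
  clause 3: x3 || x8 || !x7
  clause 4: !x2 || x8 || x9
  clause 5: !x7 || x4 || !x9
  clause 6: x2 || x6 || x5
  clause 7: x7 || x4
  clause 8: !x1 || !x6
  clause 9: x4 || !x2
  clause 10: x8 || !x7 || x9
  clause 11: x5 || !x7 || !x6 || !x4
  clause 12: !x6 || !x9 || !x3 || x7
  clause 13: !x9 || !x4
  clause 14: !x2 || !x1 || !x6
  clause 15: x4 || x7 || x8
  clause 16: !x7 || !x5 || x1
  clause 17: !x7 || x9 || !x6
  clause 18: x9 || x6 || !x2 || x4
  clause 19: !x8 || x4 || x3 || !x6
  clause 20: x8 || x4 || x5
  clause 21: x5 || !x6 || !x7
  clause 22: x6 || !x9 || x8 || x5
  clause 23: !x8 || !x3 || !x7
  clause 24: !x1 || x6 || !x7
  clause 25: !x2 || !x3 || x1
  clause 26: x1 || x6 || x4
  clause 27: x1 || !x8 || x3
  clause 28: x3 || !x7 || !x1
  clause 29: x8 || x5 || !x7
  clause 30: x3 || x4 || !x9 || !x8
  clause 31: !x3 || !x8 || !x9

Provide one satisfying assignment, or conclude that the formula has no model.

Suppose x7 = false.
From the singleton clause (x4), x4 = true.
From the singleton clause (!x9), x9 = false.
Suppose x2 = false.
Suppose x6 = true.
From the singleton clause (!x1), x1 = false.
Suppose x8 = false.
No clause remains; x3, x5 are free.

x1: false, x2: false, x3: true, x4: true, x5: false, x6: true, x7: false, x8: false, x9: false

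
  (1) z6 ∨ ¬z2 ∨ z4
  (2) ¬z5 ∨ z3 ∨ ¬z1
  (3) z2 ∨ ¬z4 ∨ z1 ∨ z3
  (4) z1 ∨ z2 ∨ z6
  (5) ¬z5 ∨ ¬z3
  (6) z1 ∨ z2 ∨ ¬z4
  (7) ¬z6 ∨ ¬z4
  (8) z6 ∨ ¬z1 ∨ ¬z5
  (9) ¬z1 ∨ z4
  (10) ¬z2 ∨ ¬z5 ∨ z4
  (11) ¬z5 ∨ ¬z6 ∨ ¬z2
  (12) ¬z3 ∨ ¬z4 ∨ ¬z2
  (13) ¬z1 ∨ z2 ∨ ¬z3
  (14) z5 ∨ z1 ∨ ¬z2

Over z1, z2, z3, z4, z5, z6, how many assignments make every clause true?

There are 2^6 = 64 truth assignments over (z1, z2, z3, z4, z5, z6).
Split on z6. With z6 = True, the clauses containing z6 are satisfied and ¬z6 drops from the rest; 3 of the 2^5 = 32 assignments to the other variables satisfy what remains.
With z6 = False, by the same count on the reduced clause set, 3 assignments work.
(One model: z1=F, z2=F, z3=F, z4=F, z5=F, z6=T.)
Total: 3 + 3 = 6.

6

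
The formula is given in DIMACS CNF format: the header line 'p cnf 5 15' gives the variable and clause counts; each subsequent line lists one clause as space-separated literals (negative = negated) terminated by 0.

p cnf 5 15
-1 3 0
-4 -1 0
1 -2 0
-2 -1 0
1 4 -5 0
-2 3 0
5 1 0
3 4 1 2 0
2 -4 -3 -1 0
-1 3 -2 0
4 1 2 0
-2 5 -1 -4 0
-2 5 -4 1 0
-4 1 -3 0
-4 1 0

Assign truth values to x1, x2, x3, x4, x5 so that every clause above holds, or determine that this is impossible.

x1 ↦ True; x2 ↦ False; x3 ↦ True; x4 ↦ False; x5 ↦ True

Branch on x1: set x1 = True.
Unit clause (x3) forces x3 = True.
Unit clause (¬x4) forces x4 = False.
Unit clause (¬x2) forces x2 = False.
All clauses hold; x5 can take either value.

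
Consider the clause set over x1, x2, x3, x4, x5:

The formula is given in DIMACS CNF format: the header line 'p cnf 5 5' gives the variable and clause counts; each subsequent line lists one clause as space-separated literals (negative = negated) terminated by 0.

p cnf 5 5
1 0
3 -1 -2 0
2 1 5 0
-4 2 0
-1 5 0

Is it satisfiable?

Unit clause (x1) forces x1 = True.
Unit clause (x5) forces x5 = True.
Suppose x3 = True.
Suppose x4 = False.
Every clause is now satisfied; x2 is unconstrained.
A satisfying assignment: x1=True, x2=False, x3=True, x4=False, x5=True.

Yes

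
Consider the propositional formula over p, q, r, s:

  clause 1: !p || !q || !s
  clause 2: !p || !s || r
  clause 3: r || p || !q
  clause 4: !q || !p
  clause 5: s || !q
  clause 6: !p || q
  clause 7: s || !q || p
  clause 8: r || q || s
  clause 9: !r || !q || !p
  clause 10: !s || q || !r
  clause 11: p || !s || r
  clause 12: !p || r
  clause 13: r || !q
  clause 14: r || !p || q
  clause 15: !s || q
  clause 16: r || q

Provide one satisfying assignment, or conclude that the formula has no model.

p ↦ false; q ↦ false; r ↦ true; s ↦ false

Branch on q: set q = false.
The clause (!p) is unit, so p = false.
The clause (!s) is unit, so s = false.
The clause (r) is unit, so r = true.
All clauses are satisfied.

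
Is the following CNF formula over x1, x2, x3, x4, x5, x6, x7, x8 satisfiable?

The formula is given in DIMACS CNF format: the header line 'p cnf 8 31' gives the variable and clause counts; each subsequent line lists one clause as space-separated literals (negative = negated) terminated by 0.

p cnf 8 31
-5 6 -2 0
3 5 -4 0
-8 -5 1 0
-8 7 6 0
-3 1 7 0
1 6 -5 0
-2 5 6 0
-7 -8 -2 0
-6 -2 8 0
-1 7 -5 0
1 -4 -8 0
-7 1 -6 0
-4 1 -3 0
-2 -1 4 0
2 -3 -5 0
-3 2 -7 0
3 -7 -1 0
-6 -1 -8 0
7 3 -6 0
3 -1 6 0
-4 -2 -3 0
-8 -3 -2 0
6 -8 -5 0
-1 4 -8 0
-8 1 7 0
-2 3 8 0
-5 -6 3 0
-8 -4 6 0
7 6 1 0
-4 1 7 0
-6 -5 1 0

Branch on x5: set x5 = False.
Branch on x3: set x3 = True.
Branch on x1: set x1 = True.
Branch on x2: set x2 = False.
The clause (¬x7) is unit, so x7 = False.
Branch on x8: set x8 = False.
No clause remains; x4, x6 are free.
A satisfying assignment: x1: True, x2: False, x3: True, x4: True, x5: False, x6: False, x7: False, x8: False.

Yes, satisfiable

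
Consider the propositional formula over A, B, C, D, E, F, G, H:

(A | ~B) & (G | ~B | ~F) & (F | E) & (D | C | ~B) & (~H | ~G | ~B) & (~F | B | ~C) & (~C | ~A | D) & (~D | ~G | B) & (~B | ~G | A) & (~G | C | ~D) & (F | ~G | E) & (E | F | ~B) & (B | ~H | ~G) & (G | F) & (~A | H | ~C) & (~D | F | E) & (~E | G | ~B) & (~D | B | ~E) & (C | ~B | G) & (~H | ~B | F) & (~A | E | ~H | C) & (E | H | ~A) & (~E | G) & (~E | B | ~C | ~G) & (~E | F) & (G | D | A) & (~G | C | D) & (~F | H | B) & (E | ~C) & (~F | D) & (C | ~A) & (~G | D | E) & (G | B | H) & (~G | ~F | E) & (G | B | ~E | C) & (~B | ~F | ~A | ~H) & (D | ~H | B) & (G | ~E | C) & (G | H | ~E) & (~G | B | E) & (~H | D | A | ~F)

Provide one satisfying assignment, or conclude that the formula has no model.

Try A = 0.
The clause (~B) is unit, so B = 0.
Try F = 1.
The clause (~C) is unit, so C = 0.
The clause (H) is unit, so H = 1.
The clause (~G) is unit, so G = 0.
The clause (~E) is unit, so E = 0.
The clause (D) is unit, so D = 1.
All clauses are satisfied.

A ↦ 0,  B ↦ 0,  C ↦ 0,  D ↦ 1,  E ↦ 0,  F ↦ 1,  G ↦ 0,  H ↦ 1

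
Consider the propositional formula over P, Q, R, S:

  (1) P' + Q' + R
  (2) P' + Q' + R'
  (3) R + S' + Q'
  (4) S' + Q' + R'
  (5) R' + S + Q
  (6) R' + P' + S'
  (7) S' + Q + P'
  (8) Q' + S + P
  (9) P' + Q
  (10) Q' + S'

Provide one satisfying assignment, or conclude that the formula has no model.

Try P = 0.
Try Q = 0.
Try R = 0.
Every clause is now satisfied; S is unconstrained.

P: 0; Q: 0; R: 0; S: 0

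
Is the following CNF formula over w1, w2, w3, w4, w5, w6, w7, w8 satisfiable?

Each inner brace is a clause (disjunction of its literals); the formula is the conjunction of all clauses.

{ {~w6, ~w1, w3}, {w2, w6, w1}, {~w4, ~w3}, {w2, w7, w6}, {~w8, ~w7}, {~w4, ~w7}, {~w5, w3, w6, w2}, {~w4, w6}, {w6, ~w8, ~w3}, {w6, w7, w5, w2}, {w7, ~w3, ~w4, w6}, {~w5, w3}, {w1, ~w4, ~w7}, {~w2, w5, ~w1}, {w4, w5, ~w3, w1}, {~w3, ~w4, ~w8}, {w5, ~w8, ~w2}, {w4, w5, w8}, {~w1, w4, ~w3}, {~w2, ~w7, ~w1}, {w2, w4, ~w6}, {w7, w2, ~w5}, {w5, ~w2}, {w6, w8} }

Yes, satisfiable

Suppose w4 = 1.
Unit clause (~w3) forces w3 = 0.
Unit clause (~w7) forces w7 = 0.
Unit clause (w6) forces w6 = 1.
Unit clause (~w1) forces w1 = 0.
Unit clause (~w5) forces w5 = 0.
Unit clause (~w2) forces w2 = 0.
No clause remains; w8 is free.
A satisfying assignment: w1=0,  w2=0,  w3=0,  w4=1,  w5=0,  w6=1,  w7=0,  w8=1.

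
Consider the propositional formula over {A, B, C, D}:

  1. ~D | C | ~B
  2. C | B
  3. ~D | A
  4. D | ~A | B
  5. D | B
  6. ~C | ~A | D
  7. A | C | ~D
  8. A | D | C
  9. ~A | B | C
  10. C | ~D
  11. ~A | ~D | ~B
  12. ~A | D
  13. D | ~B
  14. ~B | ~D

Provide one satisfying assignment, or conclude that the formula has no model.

A ↦ 1,  B ↦ 0,  C ↦ 1,  D ↦ 1

Branch on C: set C = 1.
Branch on D: set D = 1.
The clause (A) is unit, so A = 1.
The clause (~B) is unit, so B = 0.
This assignment satisfies each clause.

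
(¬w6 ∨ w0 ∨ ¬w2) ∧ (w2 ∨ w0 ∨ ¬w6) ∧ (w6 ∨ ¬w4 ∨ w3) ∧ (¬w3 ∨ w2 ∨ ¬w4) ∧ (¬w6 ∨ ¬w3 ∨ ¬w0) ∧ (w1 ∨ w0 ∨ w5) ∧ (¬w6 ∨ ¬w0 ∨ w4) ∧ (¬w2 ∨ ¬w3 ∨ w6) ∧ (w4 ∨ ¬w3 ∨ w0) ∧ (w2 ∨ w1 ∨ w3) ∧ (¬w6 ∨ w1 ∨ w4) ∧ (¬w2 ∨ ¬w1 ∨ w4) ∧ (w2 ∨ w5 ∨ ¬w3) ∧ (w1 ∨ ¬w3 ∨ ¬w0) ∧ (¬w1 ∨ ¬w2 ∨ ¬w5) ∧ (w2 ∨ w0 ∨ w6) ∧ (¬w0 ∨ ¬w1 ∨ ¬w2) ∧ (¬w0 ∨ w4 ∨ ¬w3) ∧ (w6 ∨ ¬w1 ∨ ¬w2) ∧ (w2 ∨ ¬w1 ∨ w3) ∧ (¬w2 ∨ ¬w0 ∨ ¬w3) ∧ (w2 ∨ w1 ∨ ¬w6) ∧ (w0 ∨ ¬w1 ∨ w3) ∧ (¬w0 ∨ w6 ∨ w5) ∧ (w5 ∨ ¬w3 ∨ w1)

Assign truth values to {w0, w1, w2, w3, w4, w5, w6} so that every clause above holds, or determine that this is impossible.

Case w6 = False:
Case w4 = False:
Case w2 = True:
From the singleton clause (¬w3), w3 = False.
From the singleton clause (¬w1), w1 = False.
Case w0 = False:
From the singleton clause (w5), w5 = True.
This assignment satisfies each clause.

w0 ↦ False; w1 ↦ False; w2 ↦ True; w3 ↦ False; w4 ↦ False; w5 ↦ True; w6 ↦ False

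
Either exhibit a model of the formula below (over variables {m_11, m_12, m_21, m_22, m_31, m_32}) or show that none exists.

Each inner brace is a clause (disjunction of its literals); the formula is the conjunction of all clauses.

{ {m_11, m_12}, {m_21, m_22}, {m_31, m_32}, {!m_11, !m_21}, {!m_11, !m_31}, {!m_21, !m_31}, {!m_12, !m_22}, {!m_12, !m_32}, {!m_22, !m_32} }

UNSATISFIABLE

Branch on m_11: set m_11 = true.
From the singleton clause (!m_21), m_21 = false.
From the singleton clause (m_22), m_22 = true.
From the singleton clause (!m_31), m_31 = false.
From the singleton clause (m_32), m_32 = true.
That conflicts with the unit clause (!m_32).
Undo m_11 and try m_11 = false.
From the singleton clause (m_12), m_12 = true.
From the singleton clause (!m_22), m_22 = false.
From the singleton clause (m_21), m_21 = true.
From the singleton clause (!m_31), m_31 = false.
From the singleton clause (m_32), m_32 = true.
That conflicts with the unit clause (!m_32).
Either choice for m_11 ends in contradiction.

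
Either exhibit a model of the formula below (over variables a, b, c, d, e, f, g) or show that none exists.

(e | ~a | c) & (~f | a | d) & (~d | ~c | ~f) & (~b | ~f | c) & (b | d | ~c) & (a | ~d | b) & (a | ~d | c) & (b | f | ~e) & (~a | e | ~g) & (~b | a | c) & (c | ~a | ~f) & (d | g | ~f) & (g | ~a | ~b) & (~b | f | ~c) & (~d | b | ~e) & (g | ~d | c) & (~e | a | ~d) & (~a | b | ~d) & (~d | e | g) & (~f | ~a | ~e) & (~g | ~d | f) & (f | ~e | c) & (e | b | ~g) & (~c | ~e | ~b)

a=0; b=0; c=0; d=0; e=0; f=0; g=0

Branch on e: set e = 0.
Branch on a: set a = 0.
Branch on f: set f = 0.
Branch on d: set d = 0.
Branch on b: set b = 0.
(~c) alone gives c = 0.
(~g) alone gives g = 0.
This assignment satisfies each clause.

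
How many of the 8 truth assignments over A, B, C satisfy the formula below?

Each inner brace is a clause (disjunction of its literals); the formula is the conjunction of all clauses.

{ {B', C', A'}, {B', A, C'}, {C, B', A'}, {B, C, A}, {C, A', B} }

3

There are 2^3 = 8 truth assignments over (A, B, C).
Check each against the 5 clauses (columns in the order A, B, C):
  F F F  ✗ fails (B + C + A)
  F F T  ✓ satisfies all
  F T F  ✓ satisfies all
  F T T  ✗ fails (B' + A + C')
  T F F  ✗ fails (C + A' + B)
  T F T  ✓ satisfies all
  T T F  ✗ fails (C + B' + A')
  T T T  ✗ fails (B' + C' + A')
3 of the 8 rows are models.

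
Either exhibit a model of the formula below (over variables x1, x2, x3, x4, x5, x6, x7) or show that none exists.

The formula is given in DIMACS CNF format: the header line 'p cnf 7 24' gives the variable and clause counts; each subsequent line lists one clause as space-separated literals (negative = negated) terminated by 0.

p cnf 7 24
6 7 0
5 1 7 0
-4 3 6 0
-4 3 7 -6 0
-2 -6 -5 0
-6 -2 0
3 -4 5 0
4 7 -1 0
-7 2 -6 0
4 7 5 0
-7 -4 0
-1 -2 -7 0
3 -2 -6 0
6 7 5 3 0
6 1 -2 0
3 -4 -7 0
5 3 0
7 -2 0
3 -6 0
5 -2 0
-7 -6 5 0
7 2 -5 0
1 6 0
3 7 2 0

x1: True,  x2: False,  x3: True,  x4: False,  x5: True,  x6: False,  x7: True

Branch on x6: set x6 = False.
Unit clause (x7) forces x7 = True.
Unit clause (¬x4) forces x4 = False.
Unit clause (x1) forces x1 = True.
Unit clause (¬x2) forces x2 = False.
Branch on x5: set x5 = True.
No clause remains; x3 is free.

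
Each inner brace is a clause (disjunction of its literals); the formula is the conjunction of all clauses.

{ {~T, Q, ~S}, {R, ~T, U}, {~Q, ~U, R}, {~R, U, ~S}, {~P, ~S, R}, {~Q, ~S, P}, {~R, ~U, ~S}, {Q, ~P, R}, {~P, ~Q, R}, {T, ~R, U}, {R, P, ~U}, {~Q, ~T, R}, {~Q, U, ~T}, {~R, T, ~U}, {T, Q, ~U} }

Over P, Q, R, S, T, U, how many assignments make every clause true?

There are 2^6 = 64 truth assignments over (P, Q, R, S, T, U).
Split on U. With U = 1, the clauses containing U are satisfied and ~U drops from the rest; 4 of the 2^5 = 32 assignments to the other variables satisfy what remains.
With U = 0, by the same count on the reduced clause set, 5 assignments work.
(One model: P=F, Q=F, R=F, S=F, T=F, U=F.)
Total: 4 + 5 = 9.

9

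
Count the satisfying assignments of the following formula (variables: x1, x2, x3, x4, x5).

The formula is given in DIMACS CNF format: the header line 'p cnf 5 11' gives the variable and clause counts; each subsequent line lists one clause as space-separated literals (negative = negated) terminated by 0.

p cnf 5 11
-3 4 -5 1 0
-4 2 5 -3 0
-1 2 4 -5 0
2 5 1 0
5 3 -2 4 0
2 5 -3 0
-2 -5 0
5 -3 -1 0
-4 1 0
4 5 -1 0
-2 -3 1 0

There are 2^5 = 32 truth assignments over (x1, x2, x3, x4, x5).
Split on x5. With x5 = True, the clauses containing x5 are satisfied and ¬x5 drops from the rest; 3 of the 2^4 = 16 assignments to the other variables satisfy what remains.
With x5 = False, by the same count on the reduced clause set, 2 assignments work.
Total: 3 + 2 = 5.

5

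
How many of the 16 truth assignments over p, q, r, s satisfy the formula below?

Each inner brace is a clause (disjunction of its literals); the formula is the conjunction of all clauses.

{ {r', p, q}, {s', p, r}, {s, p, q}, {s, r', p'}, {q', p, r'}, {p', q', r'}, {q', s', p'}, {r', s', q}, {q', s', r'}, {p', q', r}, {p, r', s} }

There are 2^4 = 16 truth assignments over (p, q, r, s).
Split on p. With p = 1, the clauses containing p are satisfied and p' drops from the rest; 2 of the 2^3 = 8 assignments to the other variables satisfy what remains.
With p = 0, by the same count on the reduced clause set, 1 assignment works.
Total: 2 + 1 = 3.

3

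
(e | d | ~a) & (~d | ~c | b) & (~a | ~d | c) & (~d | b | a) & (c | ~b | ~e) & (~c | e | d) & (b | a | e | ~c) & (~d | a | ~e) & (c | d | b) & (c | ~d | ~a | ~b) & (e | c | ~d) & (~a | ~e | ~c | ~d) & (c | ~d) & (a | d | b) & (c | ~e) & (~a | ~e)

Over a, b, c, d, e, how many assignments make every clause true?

There are 2^5 = 32 truth assignments over (a, b, c, d, e).
Split on d. With d = 1, the clauses containing d are satisfied and ~d drops from the rest; 2 of the 2^4 = 16 assignments to the other variables satisfy what remains.
With d = 0, by the same count on the reduced clause set, 2 assignments work.
Total: 2 + 2 = 4.

4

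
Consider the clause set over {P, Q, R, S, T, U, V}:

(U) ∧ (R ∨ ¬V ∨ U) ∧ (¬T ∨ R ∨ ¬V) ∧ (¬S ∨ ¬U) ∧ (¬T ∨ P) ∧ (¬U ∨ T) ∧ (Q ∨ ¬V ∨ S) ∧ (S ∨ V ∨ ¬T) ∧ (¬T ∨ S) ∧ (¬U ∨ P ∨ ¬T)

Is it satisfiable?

Unit clause (U) forces U = True.
Unit clause (¬S) forces S = False.
Unit clause (T) forces T = True.
Now (¬T) is unsatisfied and unit — conflict.
No assignment satisfies every clause.

No, unsatisfiable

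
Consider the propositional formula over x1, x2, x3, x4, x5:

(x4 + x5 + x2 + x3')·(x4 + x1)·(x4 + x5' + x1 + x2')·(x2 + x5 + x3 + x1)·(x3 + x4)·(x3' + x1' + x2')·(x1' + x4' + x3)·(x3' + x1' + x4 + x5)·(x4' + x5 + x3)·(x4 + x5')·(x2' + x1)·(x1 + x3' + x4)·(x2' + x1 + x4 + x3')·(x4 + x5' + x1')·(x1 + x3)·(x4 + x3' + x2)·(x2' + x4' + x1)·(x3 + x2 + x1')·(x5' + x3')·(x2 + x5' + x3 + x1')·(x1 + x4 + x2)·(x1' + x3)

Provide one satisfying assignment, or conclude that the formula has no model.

Try x4 = 1.
Try x1 = 0.
(x2') alone gives x2 = 0.
(x3) alone gives x3 = 1.
(x5') alone gives x5 = 0.
Every clause now holds.

x1=0; x2=0; x3=1; x4=1; x5=0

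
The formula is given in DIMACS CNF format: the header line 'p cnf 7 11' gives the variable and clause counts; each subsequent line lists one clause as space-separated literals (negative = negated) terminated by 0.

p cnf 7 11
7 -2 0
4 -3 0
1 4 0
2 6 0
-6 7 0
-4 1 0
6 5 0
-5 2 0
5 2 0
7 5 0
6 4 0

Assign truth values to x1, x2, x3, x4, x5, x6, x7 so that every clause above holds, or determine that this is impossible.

x1: True, x2: True, x3: False, x4: True, x5: True, x6: False, x7: True

Branch on x7: set x7 = True.
Branch on x4: set x4 = True.
The clause (x1) is unit, so x1 = True.
Branch on x2: set x2 = True.
Branch on x6: set x6 = False.
The clause (x5) is unit, so x5 = True.
All clauses hold; x3 can take either value.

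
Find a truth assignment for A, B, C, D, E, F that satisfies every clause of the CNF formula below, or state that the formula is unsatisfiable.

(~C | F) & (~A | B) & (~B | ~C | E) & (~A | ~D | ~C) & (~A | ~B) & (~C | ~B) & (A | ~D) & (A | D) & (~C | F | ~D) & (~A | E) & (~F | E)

Try C = 0.
Try A = 0.
From the singleton clause (~D), D = 0.
That conflicts with the unit clause (D).
Backtrack on A: now try A = 1.
From the singleton clause (B), B = 1.
That conflicts with the unit clause (~B).
Neither A = 1 nor A = 0 works.
Backtrack on C: now try C = 1.
From the singleton clause (F), F = 1.
From the singleton clause (~B), B = 0.
From the singleton clause (~A), A = 0.
From the singleton clause (~D), D = 0.
That conflicts with the unit clause (D).
Neither C = 1 nor C = 0 works.

UNSATISFIABLE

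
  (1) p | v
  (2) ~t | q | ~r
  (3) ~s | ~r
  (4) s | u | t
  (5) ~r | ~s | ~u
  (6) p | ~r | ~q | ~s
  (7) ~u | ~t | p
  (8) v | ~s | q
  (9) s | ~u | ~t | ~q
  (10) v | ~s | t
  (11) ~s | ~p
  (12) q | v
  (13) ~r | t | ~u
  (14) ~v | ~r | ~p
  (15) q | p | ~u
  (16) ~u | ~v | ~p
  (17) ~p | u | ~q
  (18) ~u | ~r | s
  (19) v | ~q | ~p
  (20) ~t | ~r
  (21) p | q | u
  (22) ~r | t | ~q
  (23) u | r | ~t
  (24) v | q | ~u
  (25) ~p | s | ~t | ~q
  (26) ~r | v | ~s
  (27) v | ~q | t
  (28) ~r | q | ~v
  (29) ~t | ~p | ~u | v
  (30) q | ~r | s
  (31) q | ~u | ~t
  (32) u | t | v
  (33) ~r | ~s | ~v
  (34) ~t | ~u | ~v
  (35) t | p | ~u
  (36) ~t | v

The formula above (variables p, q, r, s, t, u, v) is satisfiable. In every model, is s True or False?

Suppose s = 0.
Branch on p: set p = 1.
Branch on u: set u = 1.
Unit clause (~v) forces v = 0.
Unit clause (q) forces q = 1.
That conflicts with the unit clause (~q).
Backtrack on u: now try u = 0.
Unit clause (t) forces t = 1.
Unit clause (~q) forces q = 0.
Unit clause (~r) forces r = 0.
That conflicts with the unit clause (r).
Neither u = 1 nor u = 0 works.
Backtrack on p: now try p = 0.
Unit clause (v) forces v = 1.
Branch on u: set u = 1.
Unit clause (~t) forces t = 0.
That conflicts with the unit clause (t).
Backtrack on u: now try u = 0.
Unit clause (t) forces t = 1.
Unit clause (~r) forces r = 0.
That conflicts with the unit clause (r).
Neither u = 1 nor u = 0 works.
Neither p = 1 nor p = 0 works.
So every satisfying assignment has s = True.

True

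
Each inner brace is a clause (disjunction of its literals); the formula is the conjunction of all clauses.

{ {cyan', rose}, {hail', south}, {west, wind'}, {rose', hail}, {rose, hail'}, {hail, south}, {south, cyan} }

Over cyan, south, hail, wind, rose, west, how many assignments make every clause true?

9

There are 2^6 = 64 truth assignments over (cyan, south, hail, wind, rose, west).
Split on hail. With hail = 1, the clauses containing hail are satisfied and hail' drops from the rest; 6 of the 2^5 = 32 assignments to the other variables satisfy what remains.
With hail = 0, by the same count on the reduced clause set, 3 assignments work.
(One model: cyan=F, south=T, hail=F, wind=F, rose=F, west=F.)
Total: 6 + 3 = 9.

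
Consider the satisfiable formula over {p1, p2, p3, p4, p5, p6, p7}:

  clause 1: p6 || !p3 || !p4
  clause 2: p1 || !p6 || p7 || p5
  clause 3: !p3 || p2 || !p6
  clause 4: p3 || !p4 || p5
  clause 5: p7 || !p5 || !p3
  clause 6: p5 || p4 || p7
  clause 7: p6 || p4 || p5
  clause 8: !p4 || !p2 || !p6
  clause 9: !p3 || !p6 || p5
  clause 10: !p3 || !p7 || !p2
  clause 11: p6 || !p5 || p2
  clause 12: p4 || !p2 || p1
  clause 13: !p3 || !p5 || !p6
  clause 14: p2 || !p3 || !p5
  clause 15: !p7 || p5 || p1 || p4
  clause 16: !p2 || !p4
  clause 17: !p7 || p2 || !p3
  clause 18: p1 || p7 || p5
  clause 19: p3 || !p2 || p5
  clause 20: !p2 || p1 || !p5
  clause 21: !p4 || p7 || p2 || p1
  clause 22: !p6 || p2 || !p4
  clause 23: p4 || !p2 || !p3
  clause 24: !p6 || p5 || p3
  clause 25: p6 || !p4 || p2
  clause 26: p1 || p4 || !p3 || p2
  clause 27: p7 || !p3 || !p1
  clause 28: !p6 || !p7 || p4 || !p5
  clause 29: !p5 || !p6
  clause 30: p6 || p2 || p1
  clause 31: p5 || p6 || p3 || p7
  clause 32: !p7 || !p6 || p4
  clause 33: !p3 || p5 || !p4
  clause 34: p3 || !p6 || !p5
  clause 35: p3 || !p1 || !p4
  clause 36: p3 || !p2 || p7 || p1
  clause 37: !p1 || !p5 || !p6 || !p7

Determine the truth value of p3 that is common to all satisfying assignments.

False

Suppose p3 = true.
Case p6 = true:
Unit clause (p2) forces p2 = true.
Unit clause (!p4) forces p4 = false.
Now (p4) is unsatisfied and unit — conflict.
That branch fails; take p6 = false instead.
Unit clause (!p4) forces p4 = false.
Unit clause (p5) forces p5 = true.
Unit clause (p7) forces p7 = true.
Unit clause (!p2) forces p2 = false.
Now (p2) is unsatisfied and unit — conflict.
Neither p6 = true nor p6 = false works.
So every satisfying assignment has p3 = False.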